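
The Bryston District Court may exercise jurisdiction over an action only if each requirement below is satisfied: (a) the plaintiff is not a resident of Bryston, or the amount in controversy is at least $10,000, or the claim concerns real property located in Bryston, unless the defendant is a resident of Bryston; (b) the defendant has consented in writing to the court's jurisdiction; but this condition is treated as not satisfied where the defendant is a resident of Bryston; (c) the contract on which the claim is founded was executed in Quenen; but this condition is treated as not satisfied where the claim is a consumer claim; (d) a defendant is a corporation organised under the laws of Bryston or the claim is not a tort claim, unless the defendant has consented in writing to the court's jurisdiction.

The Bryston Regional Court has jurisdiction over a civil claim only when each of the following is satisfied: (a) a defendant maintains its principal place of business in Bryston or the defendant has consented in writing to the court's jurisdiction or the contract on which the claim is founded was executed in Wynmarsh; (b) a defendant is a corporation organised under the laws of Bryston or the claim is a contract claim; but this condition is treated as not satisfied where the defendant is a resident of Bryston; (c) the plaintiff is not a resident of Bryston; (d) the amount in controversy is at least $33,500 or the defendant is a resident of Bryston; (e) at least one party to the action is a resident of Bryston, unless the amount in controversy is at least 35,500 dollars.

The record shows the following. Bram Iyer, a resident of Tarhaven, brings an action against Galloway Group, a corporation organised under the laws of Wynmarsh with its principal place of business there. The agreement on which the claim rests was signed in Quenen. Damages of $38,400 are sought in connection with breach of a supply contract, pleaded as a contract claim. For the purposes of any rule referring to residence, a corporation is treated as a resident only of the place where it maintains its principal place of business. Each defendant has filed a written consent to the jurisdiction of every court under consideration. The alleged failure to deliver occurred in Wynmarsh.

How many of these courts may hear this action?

2

The Bryston District Court:
  (a) The plaintiff resides in Tarhaven, which is not Bryston, so one alternative holds. Met.
  (b) Every defendant has filed written consent. The carve-out does not apply: the defendant resides in Wynmarsh, not Bryston. Condition met.
  (c) The contract was executed in Quenen. And the carve-out is inapplicable — the claim is a contract claim, not a consumer claim. Met.
  (d) The claim is a contract claim, not a tort claim — that alternative is enough. Condition met.
  → All conditions met; jurisdiction exists.
The Bryston Regional Court:
  (a) Every defendant has filed written consent, so one alternative holds. Condition met.
  (b) The claim is a contract claim, so this disjunct is met. The carve-out does not apply: the defendant resides in Wynmarsh, not Bryston. Condition met.
  (c) The plaintiff resides in Tarhaven, which is not Bryston. Satisfied.
  (d) The amount in controversy is $38,400, which meets the 33,500 dollars floor, so one alternative holds. Satisfied.
  (e) No party resides in Bryston. However, the amount in controversy is USD 38,400, which meets the 35,500 dollars floor, so the 'unless' proviso supplies this condition. Met.
  → All conditions met; jurisdiction exists.
Courts with jurisdiction: the Bryston District Court, the Bryston Regional Court — 2 in total.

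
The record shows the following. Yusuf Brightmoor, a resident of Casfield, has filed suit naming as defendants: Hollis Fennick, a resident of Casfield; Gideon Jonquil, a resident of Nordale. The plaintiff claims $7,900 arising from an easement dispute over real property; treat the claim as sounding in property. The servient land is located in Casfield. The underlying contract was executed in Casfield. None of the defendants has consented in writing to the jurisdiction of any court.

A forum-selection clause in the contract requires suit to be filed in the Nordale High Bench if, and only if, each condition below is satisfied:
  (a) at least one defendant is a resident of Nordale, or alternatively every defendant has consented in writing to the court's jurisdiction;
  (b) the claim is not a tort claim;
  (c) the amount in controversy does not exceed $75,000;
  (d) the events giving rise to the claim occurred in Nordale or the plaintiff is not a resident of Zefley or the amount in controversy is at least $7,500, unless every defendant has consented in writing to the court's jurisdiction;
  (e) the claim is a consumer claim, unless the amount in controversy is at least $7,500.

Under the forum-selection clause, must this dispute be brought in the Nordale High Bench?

The Nordale High Bench:
  (a) Gideon Jonquil resides in Nordale, so this disjunct is met. Condition met.
  (b) The claim is a property claim, not a tort claim. Condition met.
  (c) The amount in controversy is 7,900 dollars, within the USD 75,000 ceiling. Met.
  (d) The plaintiff resides in Casfield, which is not Zefley — that alternative is enough. Condition met.
  (e) The claim is a property claim, not a consumer claim. But the amount in controversy is 7,900 dollars, which meets the 7,500 dollars floor, and the 'unless' clause therefore excuses the requirement. Met.
  → The clause applies.

Yes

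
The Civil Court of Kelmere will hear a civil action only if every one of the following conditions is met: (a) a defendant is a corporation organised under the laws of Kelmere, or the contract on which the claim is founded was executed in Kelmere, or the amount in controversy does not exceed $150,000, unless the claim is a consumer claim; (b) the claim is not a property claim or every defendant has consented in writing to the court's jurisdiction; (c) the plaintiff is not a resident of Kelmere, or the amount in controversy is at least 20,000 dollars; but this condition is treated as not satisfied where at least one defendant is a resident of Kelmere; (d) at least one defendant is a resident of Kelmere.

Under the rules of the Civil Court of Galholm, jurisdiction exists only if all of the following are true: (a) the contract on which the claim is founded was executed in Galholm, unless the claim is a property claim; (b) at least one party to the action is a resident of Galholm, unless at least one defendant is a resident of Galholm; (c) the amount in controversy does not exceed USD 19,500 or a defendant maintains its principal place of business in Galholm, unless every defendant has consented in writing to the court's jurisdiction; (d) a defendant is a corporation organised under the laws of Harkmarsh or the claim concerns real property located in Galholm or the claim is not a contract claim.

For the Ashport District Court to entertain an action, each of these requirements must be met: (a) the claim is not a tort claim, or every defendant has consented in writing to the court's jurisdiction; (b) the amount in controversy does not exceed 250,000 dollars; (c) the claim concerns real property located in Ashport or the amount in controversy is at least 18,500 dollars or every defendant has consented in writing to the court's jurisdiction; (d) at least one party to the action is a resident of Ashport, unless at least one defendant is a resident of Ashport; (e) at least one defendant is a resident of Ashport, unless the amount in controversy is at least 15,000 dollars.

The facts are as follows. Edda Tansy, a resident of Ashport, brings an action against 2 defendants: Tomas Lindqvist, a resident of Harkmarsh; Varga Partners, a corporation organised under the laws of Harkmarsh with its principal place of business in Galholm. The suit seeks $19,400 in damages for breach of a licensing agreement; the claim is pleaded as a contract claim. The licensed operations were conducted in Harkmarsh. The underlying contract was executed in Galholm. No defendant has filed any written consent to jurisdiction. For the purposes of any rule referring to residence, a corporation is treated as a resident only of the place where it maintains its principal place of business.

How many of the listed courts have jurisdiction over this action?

The Civil Court of Kelmere:
  (a) The amount in controversy is USD 19,400, within the 150,000 dollars ceiling, so this disjunct is met. Satisfied.
  (b) The claim is a contract claim, not a property claim, so this disjunct is met. Condition met.
  (c) The plaintiff resides in Ashport, which is not Kelmere, which satisfies one of the alternatives. The exception is not triggered, since no defendant resides in Kelmere (they reside in Harkmarsh, Galholm). Satisfied.
  (d) No defendant resides in Kelmere (they reside in Harkmarsh, Galholm). Fails.
  → The court lacks jurisdiction.
The Civil Court of Galholm:
  (a) The contract was executed in Galholm. Satisfied.
  (b) Varga Partners resides in Galholm. Condition met.
  (c) The amount in controversy is USD 19,400, within the $19,500 ceiling, which satisfies one of the alternatives. Condition met.
  (d) Varga Partners is organised under the laws of Harkmarsh, so this disjunct is met. Met.
  → Every requirement is satisfied — jurisdiction.
The Ashport District Court:
  (a) The claim is a contract claim, not a tort claim, which satisfies one of the alternatives. Met.
  (b) The amount in controversy is 19,400 dollars, within the $250,000 ceiling. Met.
  (c) The amount in controversy is 19,400 dollars, which meets the $18,500 floor, so one alternative holds. Satisfied.
  (d) Edda Tansy resides in Ashport. Met.
  (e) No defendant resides in Ashport (they reside in Harkmarsh, Galholm). The proviso rescues it, though: the amount in controversy is USD 19,400, which meets the USD 15,000 floor. Met.
  → The court has jurisdiction.
Courts with jurisdiction: the Civil Court of Galholm, the Ashport District Court — 2 in total.

2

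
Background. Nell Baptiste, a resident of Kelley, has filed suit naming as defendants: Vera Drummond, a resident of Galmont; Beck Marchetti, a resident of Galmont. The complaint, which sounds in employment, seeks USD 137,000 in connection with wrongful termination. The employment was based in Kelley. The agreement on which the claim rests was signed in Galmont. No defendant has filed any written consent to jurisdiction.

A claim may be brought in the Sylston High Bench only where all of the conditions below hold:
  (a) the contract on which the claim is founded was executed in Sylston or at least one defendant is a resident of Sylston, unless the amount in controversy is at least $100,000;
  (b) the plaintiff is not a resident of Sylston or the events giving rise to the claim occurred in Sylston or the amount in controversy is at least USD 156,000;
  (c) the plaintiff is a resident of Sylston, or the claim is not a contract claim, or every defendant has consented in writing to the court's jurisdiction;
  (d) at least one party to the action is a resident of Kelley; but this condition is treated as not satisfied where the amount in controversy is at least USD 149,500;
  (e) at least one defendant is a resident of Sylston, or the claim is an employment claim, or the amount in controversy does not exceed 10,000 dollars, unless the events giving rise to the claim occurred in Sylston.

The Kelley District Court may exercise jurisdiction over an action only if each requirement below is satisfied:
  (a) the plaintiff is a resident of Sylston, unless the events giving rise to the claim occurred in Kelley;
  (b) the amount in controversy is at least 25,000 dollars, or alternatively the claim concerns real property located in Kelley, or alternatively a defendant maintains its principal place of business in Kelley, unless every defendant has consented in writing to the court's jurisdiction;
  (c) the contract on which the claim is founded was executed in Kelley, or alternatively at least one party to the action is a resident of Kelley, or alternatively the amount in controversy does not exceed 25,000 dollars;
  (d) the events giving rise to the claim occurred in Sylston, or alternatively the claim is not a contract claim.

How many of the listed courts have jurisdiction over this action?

The Sylston High Bench:
  (a) The contract was executed in Galmont, not Sylston; no defendant resides in Sylston (they reside in Galmont, Galmont) — no alternative holds. The proviso rescues it, though: the amount in controversy is 137,000 dollars, which meets the USD 100,000 floor. Satisfied.
  (b) The plaintiff resides in Kelley, which is not Sylston, so one alternative holds. Satisfied.
  (c) The claim is an employment claim, not a contract claim, which satisfies one of the alternatives. Condition met.
  (d) Nell Baptiste resides in Kelley. The carve-out does not apply: the amount in controversy is $137,000, below the USD 149,500 floor. Met.
  (e) The claim is an employment claim, which satisfies one of the alternatives. Satisfied.
  → All conditions met; jurisdiction exists.
The Kelley District Court:
  (a) The plaintiff resides in Kelley, not Sylston. The proviso rescues it, though: the operative events occurred in Kelley. Met.
  (b) The amount in controversy is 137,000 dollars, which meets the $25,000 floor, so one alternative holds. Condition met.
  (c) Nell Baptiste resides in Kelley, so this disjunct is met. Satisfied.
  (d) The claim is an employment claim, not a contract claim, so one alternative holds. Met.
  → The court has jurisdiction.
Courts with jurisdiction: the Sylston High Bench, the Kelley District Court — 2 in total.

2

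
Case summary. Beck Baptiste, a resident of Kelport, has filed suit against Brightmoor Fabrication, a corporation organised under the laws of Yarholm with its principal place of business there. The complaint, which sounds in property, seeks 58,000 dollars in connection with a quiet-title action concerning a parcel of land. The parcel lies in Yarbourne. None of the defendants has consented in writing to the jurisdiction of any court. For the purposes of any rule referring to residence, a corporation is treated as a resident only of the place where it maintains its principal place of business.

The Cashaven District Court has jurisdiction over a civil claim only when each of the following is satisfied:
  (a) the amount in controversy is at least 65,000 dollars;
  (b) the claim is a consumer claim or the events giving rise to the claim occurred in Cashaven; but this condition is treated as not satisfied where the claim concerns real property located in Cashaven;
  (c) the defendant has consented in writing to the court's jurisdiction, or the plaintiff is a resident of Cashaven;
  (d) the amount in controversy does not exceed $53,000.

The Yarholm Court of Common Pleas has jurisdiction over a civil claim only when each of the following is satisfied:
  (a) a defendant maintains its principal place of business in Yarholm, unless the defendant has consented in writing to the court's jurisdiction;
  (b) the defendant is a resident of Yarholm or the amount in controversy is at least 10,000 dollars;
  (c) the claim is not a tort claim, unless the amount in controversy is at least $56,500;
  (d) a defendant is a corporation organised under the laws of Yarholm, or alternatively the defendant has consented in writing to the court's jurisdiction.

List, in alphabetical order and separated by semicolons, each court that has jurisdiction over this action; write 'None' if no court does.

the Yarholm Court of Common Pleas

The Cashaven District Court:
  (a) The amount in controversy is 58,000 dollars, below the $65,000 floor. Not met.
  (b) The claim is a property claim, not a consumer claim; the operative events occurred in Yarbourne, not Cashaven — none of the alternatives is met. Not satisfied.
  (c) No such written consent has been filed; the plaintiff resides in Kelport, not Cashaven — every alternative fails. Condition not met.
  (d) The amount in controversy is $58,000, above the 53,000 dollars ceiling. Fails.
  → Not every requirement is met — no jurisdiction.
The Yarholm Court of Common Pleas:
  (a) Brightmoor Fabrication has its principal place of business in Yarholm. Condition met.
  (b) The defendant resides in Yarholm, so one alternative holds. Met.
  (c) The claim is a property claim, not a tort claim. Satisfied.
  (d) Brightmoor Fabrication is organised under the laws of Yarholm, so this disjunct is met. Met.
  → Jurisdiction lies.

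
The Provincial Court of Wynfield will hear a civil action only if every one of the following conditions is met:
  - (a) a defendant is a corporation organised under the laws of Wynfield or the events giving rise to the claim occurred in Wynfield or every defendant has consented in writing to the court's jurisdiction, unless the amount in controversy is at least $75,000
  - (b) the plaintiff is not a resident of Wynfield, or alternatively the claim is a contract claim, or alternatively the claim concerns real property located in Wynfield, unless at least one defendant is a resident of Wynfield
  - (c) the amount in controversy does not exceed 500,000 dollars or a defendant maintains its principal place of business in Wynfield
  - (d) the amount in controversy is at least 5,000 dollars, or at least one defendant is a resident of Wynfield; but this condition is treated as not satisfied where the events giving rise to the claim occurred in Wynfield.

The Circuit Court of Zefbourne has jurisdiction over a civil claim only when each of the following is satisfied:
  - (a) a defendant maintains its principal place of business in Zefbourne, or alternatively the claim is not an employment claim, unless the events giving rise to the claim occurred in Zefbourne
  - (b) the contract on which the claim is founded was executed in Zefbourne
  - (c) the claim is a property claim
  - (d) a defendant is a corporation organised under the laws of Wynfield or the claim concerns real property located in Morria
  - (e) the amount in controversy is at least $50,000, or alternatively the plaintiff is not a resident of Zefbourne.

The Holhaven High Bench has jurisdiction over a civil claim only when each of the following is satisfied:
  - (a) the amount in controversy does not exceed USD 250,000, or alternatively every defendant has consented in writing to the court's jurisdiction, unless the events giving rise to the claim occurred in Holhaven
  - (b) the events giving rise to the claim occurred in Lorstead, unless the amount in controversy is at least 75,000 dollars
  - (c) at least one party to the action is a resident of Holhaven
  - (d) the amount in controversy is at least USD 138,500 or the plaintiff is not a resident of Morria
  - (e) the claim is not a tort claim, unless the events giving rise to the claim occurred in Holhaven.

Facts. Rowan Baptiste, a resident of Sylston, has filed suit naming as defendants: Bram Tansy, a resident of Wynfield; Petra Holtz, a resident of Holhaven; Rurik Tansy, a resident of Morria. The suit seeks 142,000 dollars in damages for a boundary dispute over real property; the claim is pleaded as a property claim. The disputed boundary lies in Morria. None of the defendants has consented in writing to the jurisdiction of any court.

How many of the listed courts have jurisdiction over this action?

2

The Provincial Court of Wynfield:
  (a) No defendant is a corporation; the operative events occurred in Morria, not Wynfield; no such written consent has been filed — every alternative fails. However, the amount in controversy is USD 142,000, which meets the USD 75,000 floor, so the 'unless' proviso supplies this condition. Met.
  (b) The plaintiff resides in Sylston, which is not Wynfield — that alternative is enough. Condition met.
  (c) The amount in controversy is 142,000 dollars, within the $500,000 ceiling, so this disjunct is met. Condition met.
  (d) The amount in controversy is 142,000 dollars, which meets the 5,000 dollars floor, so this disjunct is met. The exception is not triggered, since the operative events occurred in Morria, not Wynfield. Condition met.
  → Jurisdiction lies.
The Circuit Court of Zefbourne:
  (a) The claim is a property claim, not an employment claim, so one alternative holds. Satisfied.
  (b) No contract (and hence no place of execution) is alleged. Fails.
  (c) The claim is a property claim. Met.
  (d) The property lies in Morria, so this disjunct is met. Met.
  (e) The amount in controversy is 142,000 dollars, which meets the $50,000 floor — that alternative is enough. Met.
  → Not every requirement is met — no jurisdiction.
The Holhaven High Bench:
  (a) The amount in controversy is 142,000 dollars, within the 250,000 dollars ceiling, so this disjunct is met. Satisfied.
  (b) The operative events occurred in Morria, not Lorstead. But the amount in controversy is $142,000, which meets the $75,000 floor, and the 'unless' clause therefore excuses the requirement. Condition met.
  (c) Petra Holtz resides in Holhaven. Satisfied.
  (d) The amount in controversy is $142,000, which meets the USD 138,500 floor — that alternative is enough. Met.
  (e) The claim is a property claim, not a tort claim. Satisfied.
  → All conditions met; jurisdiction exists.
Courts with jurisdiction: the Provincial Court of Wynfield, the Holhaven High Bench — 2 in total.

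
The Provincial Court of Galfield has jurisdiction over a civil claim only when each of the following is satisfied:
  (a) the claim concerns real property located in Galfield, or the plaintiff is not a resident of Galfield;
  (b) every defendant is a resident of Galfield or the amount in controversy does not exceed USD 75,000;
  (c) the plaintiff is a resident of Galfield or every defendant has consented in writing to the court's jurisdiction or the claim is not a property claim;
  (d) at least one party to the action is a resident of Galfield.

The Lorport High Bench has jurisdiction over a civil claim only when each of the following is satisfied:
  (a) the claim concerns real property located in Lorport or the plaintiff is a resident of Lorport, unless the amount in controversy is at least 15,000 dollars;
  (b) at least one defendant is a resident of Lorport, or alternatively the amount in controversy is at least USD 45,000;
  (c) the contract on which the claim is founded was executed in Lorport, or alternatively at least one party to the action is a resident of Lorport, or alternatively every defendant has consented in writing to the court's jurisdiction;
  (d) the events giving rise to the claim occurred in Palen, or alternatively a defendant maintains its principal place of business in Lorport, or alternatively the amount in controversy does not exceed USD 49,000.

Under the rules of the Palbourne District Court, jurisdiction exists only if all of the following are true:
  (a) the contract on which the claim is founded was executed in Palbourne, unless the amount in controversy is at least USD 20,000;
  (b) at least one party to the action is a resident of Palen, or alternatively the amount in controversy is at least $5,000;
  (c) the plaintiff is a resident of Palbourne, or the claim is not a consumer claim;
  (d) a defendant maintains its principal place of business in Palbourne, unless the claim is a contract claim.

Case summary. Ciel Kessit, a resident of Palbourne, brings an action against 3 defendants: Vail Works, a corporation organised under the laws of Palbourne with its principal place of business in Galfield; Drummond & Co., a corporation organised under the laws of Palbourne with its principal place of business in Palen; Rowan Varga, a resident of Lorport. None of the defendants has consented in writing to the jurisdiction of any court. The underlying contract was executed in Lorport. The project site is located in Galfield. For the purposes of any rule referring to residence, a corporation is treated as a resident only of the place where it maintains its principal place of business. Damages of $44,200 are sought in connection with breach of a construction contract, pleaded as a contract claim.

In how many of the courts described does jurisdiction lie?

The Provincial Court of Galfield:
  (a) The plaintiff resides in Palbourne, which is not Galfield — that alternative is enough. Met.
  (b) The amount in controversy is 44,200 dollars, within the USD 75,000 ceiling, so this disjunct is met. Condition met.
  (c) The claim is a contract claim, not a property claim, so one alternative holds. Satisfied.
  (d) Vail Works resides in Galfield. Condition met.
  → The court has jurisdiction.
The Lorport High Bench:
  (a) The claim does not concern real property; the plaintiff resides in Palbourne, not Lorport — none of the alternatives is met. The proviso rescues it, though: the amount in controversy is $44,200, which meets the USD 15,000 floor. Condition met.
  (b) Rowan Varga resides in Lorport — that alternative is enough. Met.
  (c) The contract was executed in Lorport, so this disjunct is met. Satisfied.
  (d) The amount in controversy is USD 44,200, within the $49,000 ceiling, so this disjunct is met. Condition met.
  → All conditions met; jurisdiction exists.
The Palbourne District Court:
  (a) The contract was executed in Lorport, not Palbourne. However, the amount in controversy is 44,200 dollars, which meets the USD 20,000 floor, so the 'unless' proviso supplies this condition. Condition met.
  (b) Drummond & Co. resides in Palen, which satisfies one of the alternatives. Met.
  (c) The plaintiff resides in Palbourne, so this disjunct is met. Satisfied.
  (d) The corporate defendant(s) have their principal place of business in Galfield, Palen, not Palbourne. However, the claim is a contract claim, so the 'unless' proviso supplies this condition. Met.
  → Every requirement is satisfied — jurisdiction.
Courts with jurisdiction: the Provincial Court of Galfield, the Lorport High Bench, the Palbourne District Court — 3 in total.

3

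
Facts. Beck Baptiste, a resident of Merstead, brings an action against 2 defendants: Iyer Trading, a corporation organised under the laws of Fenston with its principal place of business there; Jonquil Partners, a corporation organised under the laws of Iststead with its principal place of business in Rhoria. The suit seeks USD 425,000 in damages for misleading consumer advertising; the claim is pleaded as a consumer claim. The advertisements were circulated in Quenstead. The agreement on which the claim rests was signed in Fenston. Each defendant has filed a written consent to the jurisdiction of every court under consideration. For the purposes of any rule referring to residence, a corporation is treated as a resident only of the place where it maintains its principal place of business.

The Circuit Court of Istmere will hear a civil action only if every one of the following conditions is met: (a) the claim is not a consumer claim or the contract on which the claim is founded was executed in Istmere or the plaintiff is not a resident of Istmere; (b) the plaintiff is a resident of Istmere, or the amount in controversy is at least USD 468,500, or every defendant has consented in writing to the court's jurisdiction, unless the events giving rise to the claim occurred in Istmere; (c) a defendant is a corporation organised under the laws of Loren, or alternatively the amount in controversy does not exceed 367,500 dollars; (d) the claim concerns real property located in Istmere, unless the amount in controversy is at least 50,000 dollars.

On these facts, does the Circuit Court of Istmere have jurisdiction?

No

The Circuit Court of Istmere:
  (a) The plaintiff resides in Merstead, which is not Istmere, so this disjunct is met. Condition met.
  (b) Every defendant has filed written consent, so this disjunct is met. Met.
  (c) The corporate defendant(s) are organised in Fenston, Iststead, not Loren; the amount in controversy is USD 425,000, above the 367,500 dollars ceiling — none of the alternatives is met. Condition not met.
  (d) The claim does not concern real property. The proviso rescues it, though: the amount in controversy is $425,000, which meets the $50,000 floor. Satisfied.
  → No jurisdiction.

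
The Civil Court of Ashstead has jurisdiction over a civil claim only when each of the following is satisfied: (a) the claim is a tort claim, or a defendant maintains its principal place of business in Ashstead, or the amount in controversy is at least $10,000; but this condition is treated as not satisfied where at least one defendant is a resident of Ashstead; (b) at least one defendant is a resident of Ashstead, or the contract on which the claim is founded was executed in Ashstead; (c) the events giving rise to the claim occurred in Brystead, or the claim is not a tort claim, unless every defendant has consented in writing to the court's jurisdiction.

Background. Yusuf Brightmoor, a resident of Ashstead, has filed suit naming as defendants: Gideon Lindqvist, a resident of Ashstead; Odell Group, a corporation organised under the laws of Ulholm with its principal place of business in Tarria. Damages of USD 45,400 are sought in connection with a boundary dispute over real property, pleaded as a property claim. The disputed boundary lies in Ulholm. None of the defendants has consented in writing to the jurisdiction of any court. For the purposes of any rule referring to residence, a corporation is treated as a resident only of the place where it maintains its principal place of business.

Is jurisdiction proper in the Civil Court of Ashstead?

No

The Civil Court of Ashstead:
  (a) The amount in controversy is $45,400, which meets the 10,000 dollars floor, so this disjunct is met. However, Gideon Lindqvist resides in Ashstead, which falls within the stated exception and so defeats the condition. Condition not met.
  (b) Gideon Lindqvist resides in Ashstead, which satisfies one of the alternatives. Condition met.
  (c) The claim is a property claim, not a tort claim, so one alternative holds. Satisfied.
  → No jurisdiction.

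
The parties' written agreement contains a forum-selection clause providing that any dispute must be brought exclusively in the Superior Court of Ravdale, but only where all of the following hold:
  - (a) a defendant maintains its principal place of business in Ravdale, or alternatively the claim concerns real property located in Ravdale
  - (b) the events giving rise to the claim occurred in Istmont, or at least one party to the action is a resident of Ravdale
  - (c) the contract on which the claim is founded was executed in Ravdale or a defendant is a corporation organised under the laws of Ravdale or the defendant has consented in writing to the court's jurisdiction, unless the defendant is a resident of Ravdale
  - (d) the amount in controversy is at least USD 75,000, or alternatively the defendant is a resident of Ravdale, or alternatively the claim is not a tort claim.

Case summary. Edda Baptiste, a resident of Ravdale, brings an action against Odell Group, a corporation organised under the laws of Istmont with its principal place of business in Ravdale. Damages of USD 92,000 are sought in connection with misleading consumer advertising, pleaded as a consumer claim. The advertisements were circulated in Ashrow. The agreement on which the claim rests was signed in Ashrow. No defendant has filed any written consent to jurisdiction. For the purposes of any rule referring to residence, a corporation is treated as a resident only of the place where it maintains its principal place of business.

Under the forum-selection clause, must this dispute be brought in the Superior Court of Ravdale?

The Superior Court of Ravdale:
  (a) Odell Group has its principal place of business in Ravdale, so this disjunct is met. Met.
  (b) Edda Baptiste resides in Ravdale — that alternative is enough. Satisfied.
  (c) The contract was executed in Ashrow, not Ravdale; the corporate defendant(s) are organised in Istmont, not Ravdale; no such written consent has been filed — every alternative fails. However, the defendant resides in Ravdale, so the 'unless' proviso supplies this condition. Satisfied.
  (d) The amount in controversy is 92,000 dollars, which meets the $75,000 floor, so this disjunct is met. Met.
  → The clause applies.

Yes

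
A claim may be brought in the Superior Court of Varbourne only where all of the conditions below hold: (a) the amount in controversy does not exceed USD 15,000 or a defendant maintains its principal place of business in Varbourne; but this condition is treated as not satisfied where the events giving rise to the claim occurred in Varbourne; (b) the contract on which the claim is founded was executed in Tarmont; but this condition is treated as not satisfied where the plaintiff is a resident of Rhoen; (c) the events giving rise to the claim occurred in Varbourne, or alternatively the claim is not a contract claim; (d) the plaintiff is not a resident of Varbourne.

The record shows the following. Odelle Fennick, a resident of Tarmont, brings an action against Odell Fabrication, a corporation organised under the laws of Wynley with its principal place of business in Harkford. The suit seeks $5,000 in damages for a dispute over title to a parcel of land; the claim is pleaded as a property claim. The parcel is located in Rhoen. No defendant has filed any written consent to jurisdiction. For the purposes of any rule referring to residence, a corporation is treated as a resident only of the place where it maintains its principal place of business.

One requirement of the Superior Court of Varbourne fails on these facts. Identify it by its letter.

(b)

The Superior Court of Varbourne:
  (a) The amount in controversy is 5,000 dollars, within the USD 15,000 ceiling, which satisfies one of the alternatives. The carve-out does not apply: the operative events occurred in Rhoen, not Varbourne. Satisfied.
  (b) No contract (and hence no place of execution) is alleged. Fails.
  (c) The claim is a property claim, not a contract claim — that alternative is enough. Met.
  (d) The plaintiff resides in Tarmont, which is not Varbourne. Satisfied.
Only condition (b) fails.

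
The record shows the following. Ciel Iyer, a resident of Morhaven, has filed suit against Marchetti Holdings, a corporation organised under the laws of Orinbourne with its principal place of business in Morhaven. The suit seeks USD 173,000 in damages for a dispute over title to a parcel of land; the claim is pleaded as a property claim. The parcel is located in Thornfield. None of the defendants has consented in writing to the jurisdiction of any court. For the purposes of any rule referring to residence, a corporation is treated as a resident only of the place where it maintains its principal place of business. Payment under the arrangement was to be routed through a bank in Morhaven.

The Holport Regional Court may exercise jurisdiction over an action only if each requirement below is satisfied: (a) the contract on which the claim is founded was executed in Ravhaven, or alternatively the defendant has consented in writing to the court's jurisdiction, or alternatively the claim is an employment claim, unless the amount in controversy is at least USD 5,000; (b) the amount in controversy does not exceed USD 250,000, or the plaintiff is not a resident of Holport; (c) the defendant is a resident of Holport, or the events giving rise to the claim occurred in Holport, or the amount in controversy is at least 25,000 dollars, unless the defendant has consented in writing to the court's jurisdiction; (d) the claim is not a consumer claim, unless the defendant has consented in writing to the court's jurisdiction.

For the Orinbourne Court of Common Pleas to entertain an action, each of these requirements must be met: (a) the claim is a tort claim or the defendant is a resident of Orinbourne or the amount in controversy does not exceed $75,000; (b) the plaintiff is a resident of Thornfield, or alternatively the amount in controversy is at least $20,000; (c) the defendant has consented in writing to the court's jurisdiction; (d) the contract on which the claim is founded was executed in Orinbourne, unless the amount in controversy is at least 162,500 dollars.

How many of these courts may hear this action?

The Holport Regional Court:
  (a) No contract (and hence no place of execution) is alleged; no such written consent has been filed; the claim is a property claim, not an employment claim — every alternative fails. But the amount in controversy is 173,000 dollars, which meets the $5,000 floor, and the 'unless' clause therefore excuses the requirement. Met.
  (b) The amount in controversy is 173,000 dollars, within the $250,000 ceiling — that alternative is enough. Condition met.
  (c) The amount in controversy is USD 173,000, which meets the USD 25,000 floor — that alternative is enough. Satisfied.
  (d) The claim is a property claim, not a consumer claim. Satisfied.
  → Every requirement is satisfied — jurisdiction.
The Orinbourne Court of Common Pleas:
  (a) The claim is a property claim, not a tort claim; the defendant resides in Morhaven, not Orinbourne; the amount in controversy is USD 173,000, above the 75,000 dollars ceiling — no alternative holds. Condition not met.
  (b) The amount in controversy is 173,000 dollars, which meets the $20,000 floor, so one alternative holds. Satisfied.
  (c) No such written consent has been filed. Fails.
  (d) No contract (and hence no place of execution) is alleged. However, the amount in controversy is 173,000 dollars, which meets the 162,500 dollars floor, so the 'unless' proviso supplies this condition. Condition met.
  → No jurisdiction.
Courts with jurisdiction: the Holport Regional Court — 1 in total.

1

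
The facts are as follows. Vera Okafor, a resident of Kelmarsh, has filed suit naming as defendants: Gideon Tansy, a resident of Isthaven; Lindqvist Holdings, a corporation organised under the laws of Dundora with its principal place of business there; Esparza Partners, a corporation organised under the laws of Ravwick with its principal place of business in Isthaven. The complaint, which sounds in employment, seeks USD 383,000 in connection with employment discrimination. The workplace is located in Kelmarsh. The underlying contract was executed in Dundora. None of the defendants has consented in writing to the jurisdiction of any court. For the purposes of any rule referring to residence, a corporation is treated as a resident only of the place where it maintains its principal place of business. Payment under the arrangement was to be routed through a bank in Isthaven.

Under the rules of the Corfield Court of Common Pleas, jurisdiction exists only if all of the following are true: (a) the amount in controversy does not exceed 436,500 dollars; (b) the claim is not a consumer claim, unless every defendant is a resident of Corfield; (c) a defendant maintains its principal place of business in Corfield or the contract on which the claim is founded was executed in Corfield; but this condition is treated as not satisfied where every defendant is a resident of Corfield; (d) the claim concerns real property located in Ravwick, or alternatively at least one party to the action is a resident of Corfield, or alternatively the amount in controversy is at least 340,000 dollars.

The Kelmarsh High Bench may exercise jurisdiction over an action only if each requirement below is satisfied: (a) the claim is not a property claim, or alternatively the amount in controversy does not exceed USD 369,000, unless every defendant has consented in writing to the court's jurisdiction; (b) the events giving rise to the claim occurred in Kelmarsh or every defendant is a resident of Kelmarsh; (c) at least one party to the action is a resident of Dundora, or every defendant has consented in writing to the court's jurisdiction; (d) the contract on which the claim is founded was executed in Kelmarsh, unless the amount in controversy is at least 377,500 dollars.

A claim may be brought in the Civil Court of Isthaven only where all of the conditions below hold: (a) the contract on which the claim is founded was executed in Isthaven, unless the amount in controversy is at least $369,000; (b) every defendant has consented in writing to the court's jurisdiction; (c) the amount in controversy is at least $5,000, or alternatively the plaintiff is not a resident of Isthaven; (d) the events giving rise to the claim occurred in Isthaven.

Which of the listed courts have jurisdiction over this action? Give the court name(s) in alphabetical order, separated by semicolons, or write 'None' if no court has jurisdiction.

the Kelmarsh High Bench

The Corfield Court of Common Pleas:
  (a) The amount in controversy is $383,000, within the 436,500 dollars ceiling. Condition met.
  (b) The claim is an employment claim, not a consumer claim. Satisfied.
  (c) The corporate defendant(s) have their principal place of business in Dundora, Isthaven, not Corfield; the contract was executed in Dundora, not Corfield — every alternative fails. Not met.
  (d) The amount in controversy is USD 383,000, which meets the $340,000 floor, so this disjunct is met. Satisfied.
  → No jurisdiction.
The Kelmarsh High Bench:
  (a) The claim is an employment claim, not a property claim, so this disjunct is met. Met.
  (b) The operative events occurred in Kelmarsh, so this disjunct is met. Satisfied.
  (c) Lindqvist Holdings resides in Dundora, which satisfies one of the alternatives. Satisfied.
  (d) The contract was executed in Dundora, not Kelmarsh. But the amount in controversy is 383,000 dollars, which meets the $377,500 floor, and the 'unless' clause therefore excuses the requirement. Condition met.
  → All conditions met; jurisdiction exists.
The Civil Court of Isthaven:
  (a) The contract was executed in Dundora, not Isthaven. However, the amount in controversy is USD 383,000, which meets the USD 369,000 floor, so the 'unless' proviso supplies this condition. Condition met.
  (b) No such written consent has been filed. Not satisfied.
  (c) The amount in controversy is USD 383,000, which meets the $5,000 floor, which satisfies one of the alternatives. Condition met.
  (d) The operative events occurred in Kelmarsh, not Isthaven. Condition not met.
  → At least one condition fails; no jurisdiction.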